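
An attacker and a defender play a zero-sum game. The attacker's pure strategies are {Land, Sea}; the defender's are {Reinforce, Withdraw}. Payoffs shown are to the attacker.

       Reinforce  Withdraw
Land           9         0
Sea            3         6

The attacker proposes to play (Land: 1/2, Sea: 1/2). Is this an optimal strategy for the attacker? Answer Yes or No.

No

Against Reinforce this mix gives (1/2)·9 + (1/2)·3 = 6.
Against Withdraw this mix gives (1/2)·0 + (1/2)·6 = 3.
The defender will play Withdraw, holding the attacker to 3. Shifting weight toward the row that does better against Withdraw would raise this floor (the equalizing mix achieves 9/2 against both Withdraw and Reinforce), so the proposed strategy is not optimal.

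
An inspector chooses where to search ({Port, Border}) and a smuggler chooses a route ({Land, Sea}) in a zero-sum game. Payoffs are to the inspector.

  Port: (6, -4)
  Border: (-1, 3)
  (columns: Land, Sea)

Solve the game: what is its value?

1

Row minima: Port → -4, Border → -1; maximin = -1.
Column maxima: Land → 6, Sea → 3; minimax = 3.
-1 ≠ 3, so there is no saddle point; optimal play is mixed.
Let the inspector play Port with probability p. Expected payoff against Land: 6p + (-1)(1−p) = 7p − 1; against Sea: (-4)p + 3(1−p) = −7p + 3.
Setting these equal: 7p − 1 = −7p + 3 ⇒ 14p = 4 ⇒ p = 2/7, and the value is (7)·(2/7) − 1 = 1.
For the smuggler: with q = P(Land), equating Port's and Border's payoffs gives 10q − 4 = −4q + 3 ⇒ q = 1/2.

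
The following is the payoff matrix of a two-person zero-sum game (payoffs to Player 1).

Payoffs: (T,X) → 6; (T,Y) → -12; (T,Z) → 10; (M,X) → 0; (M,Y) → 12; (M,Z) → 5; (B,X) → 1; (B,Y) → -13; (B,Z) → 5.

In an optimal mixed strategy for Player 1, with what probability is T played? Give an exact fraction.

Row minima: T → -12, M → 0, B → -13; maximin = 0.
Column maxima: X → 6, Y → 12, Z → 10; minimax = 6.
0 ≠ 6, so there is no saddle point; optimal play is mixed.
B is strictly dominated by T, so Player 1 never plays it.
Z is strictly dominated by X (it gives Player 1 strictly more in every row), so Player 2 never plays it.
On the remaining 2×2 (T, M vs X, Y):
Let Player 1 play T with probability p. Expected payoff against X: 6p + 0(1−p) = 6p; against Y: (-12)p + 12(1−p) = −24p + 12.
Setting these equal: 6p = −24p + 12 ⇒ 30p = 12 ⇒ p = 2/5, and the value is (6)·(2/5) = 12/5.
For Player 2: with q = P(X), equating T's and M's payoffs gives 18q − 12 = −12q + 12 ⇒ q = 4/5.

2/5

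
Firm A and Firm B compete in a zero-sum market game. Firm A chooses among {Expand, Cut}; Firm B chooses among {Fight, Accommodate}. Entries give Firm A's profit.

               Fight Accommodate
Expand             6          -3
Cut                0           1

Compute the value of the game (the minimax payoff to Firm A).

3/5

Row minima: Expand → -3, Cut → 0; maximin = 0.
Column maxima: Fight → 6, Accommodate → 1; minimax = 1.
0 ≠ 1, so there is no saddle point; optimal play is mixed.
Let Firm A play Expand with probability p. Expected payoff against Fight: 6p + 0(1−p) = 6p; against Accommodate: (-3)p + 1(1−p) = −4p + 1.
Setting these equal: 6p = −4p + 1 ⇒ 10p = 1 ⇒ p = 1/10, and the value is (6)·(1/10) = 3/5.
For Firm B: with q = P(Fight), equating Expand's and Cut's payoffs gives 9q − 3 = −q + 1 ⇒ q = 2/5.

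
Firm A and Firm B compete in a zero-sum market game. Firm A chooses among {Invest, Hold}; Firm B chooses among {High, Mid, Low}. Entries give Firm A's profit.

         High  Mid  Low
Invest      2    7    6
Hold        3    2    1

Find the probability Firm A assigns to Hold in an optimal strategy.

Row minima: Invest → 2, Hold → 1; maximin = 2.
Column maxima: High → 3, Mid → 7, Low → 6; minimax = 3.
2 ≠ 3, so there is no saddle point; optimal play is mixed.
Mid is strictly dominated by Low (it gives Firm A strictly more in every row), so Firm B never plays it.
On the remaining 2×2 (Invest, Hold vs High, Low):
Let Firm A play Invest with probability p. Expected payoff against High: 2p + 3(1−p) = −p + 3; against Low: 6p + 1(1−p) = 5p + 1.
Setting these equal: −p + 3 = 5p + 1 ⇒ −6p = -2 ⇒ p = 1/3, and the value is (-1)·(1/3) + 3 = 8/3.
For Firm B: with q = P(High), equating Invest's and Hold's payoffs gives −4q + 6 = 2q + 1 ⇒ q = 5/6.

2/3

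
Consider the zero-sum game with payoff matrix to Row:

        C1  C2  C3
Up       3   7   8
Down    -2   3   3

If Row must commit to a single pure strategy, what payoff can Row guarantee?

Row minima: Up → 3, Down → -2.
The best of these is 3.

3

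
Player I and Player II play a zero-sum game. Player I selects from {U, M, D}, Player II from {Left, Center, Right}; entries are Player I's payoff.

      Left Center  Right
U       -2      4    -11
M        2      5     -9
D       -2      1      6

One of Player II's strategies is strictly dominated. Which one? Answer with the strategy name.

Left holds Player I's payoff strictly below Center in every row: -2 < 4, 2 < 5, -2 < 1.
So Center is strictly dominated for Player II.

Center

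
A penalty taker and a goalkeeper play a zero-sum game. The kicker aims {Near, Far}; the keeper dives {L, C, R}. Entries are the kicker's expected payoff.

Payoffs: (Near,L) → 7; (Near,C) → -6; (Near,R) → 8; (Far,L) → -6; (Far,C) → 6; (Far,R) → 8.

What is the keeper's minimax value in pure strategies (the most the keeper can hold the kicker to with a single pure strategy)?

6

Column maxima: L → 7, C → 6, R → 8.
The smallest of these is 6.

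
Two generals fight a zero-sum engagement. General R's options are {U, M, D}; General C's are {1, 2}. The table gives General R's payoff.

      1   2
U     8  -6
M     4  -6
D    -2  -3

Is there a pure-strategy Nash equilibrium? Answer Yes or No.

Row minima: U → -6, M → -6, D → -3; maximin = -3.
Column maxima: 1 → 8, 2 → -3; minimax = -3.
maximin = minimax = -3, so a saddle point exists.

Yes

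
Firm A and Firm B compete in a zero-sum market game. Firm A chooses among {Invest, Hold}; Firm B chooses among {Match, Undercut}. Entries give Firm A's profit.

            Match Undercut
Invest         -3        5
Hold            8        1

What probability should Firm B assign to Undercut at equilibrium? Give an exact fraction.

Row minima: Invest → -3, Hold → 1; maximin = 1.
Column maxima: Match → 8, Undercut → 5; minimax = 5.
1 ≠ 5, so there is no saddle point; optimal play is mixed.
Let Firm A play Invest with probability p. Expected payoff against Match: (-3)p + 8(1−p) = −11p + 8; against Undercut: 5p + 1(1−p) = 4p + 1.
Setting these equal: −11p + 8 = 4p + 1 ⇒ −15p = -7 ⇒ p = 7/15, and the value is (-11)·(7/15) + 8 = 43/15.
For Firm B: with q = P(Match), equating Invest's and Hold's payoffs gives −8q + 5 = 7q + 1 ⇒ q = 4/15.

11/15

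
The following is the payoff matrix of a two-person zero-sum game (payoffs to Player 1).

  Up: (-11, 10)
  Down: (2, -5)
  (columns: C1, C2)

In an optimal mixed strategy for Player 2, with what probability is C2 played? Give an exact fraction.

13/28

Row minima: Up → -11, Down → -5; maximin = -5.
Column maxima: C1 → 2, C2 → 10; minimax = 2.
-5 ≠ 2, so there is no saddle point; optimal play is mixed.
Let Player 1 play Up with probability p. Expected payoff against C1: (-11)p + 2(1−p) = −13p + 2; against C2: 10p + (-5)(1−p) = 15p − 5.
Setting these equal: −13p + 2 = 15p − 5 ⇒ −28p = -7 ⇒ p = 1/4, and the value is (-13)·(1/4) + 2 = -5/4.
For Player 2: with q = P(C1), equating Up's and Down's payoffs gives −21q + 10 = 7q − 5 ⇒ q = 15/28.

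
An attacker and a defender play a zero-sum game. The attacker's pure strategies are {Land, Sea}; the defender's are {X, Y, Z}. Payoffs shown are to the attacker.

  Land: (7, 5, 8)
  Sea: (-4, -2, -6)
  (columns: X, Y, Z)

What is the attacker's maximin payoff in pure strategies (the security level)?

5

Row minima: Land → 5, Sea → -6.
The best of these is 5.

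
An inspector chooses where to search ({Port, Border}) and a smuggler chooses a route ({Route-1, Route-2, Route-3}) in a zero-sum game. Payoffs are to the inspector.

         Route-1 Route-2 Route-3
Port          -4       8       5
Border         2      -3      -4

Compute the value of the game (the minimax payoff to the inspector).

-2/5

Row minima: Port → -4, Border → -4; maximin = -4.
Column maxima: Route-1 → 2, Route-2 → 8, Route-3 → 5; minimax = 2.
-4 ≠ 2, so there is no saddle point; optimal play is mixed.
Route-2 is strictly dominated by Route-3 (it gives the inspector strictly more in every row), so the smuggler never plays it.
On the remaining 2×2 (Port, Border vs Route-1, Route-3):
Let the inspector play Port with probability p. Expected payoff against Route-1: (-4)p + 2(1−p) = −6p + 2; against Route-3: 5p + (-4)(1−p) = 9p − 4.
Setting these equal: −6p + 2 = 9p − 4 ⇒ −15p = -6 ⇒ p = 2/5, and the value is (-6)·(2/5) + 2 = -2/5.
For the smuggler: with q = P(Route-1), equating Port's and Border's payoffs gives −9q + 5 = 6q − 4 ⇒ q = 3/5.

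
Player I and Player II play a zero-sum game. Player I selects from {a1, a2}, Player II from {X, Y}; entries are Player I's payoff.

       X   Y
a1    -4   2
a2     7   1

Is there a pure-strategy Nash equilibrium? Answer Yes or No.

Row minima: a1 → -4, a2 → 1; maximin = 1.
Column maxima: X → 7, Y → 2; minimax = 2.
1 ≠ 2, so no pure-strategy equilibrium exists.

No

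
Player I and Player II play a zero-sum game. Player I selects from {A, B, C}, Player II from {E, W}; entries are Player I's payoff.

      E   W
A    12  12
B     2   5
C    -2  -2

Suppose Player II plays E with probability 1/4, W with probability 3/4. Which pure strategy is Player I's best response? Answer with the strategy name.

Expected payoff of A: (1/4)·12 + (3/4)·12 = 12.
Expected payoff of B: (1/4)·2 + (3/4)·5 = 17/4.
Expected payoff of C: (1/4)·(-2) + (3/4)·(-2) = -2.
The largest is 12, so Player I's best response is A.

A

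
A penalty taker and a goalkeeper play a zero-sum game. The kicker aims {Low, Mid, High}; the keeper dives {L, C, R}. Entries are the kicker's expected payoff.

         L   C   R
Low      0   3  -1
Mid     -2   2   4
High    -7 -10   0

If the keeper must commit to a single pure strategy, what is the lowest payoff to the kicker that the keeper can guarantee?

0

Column maxima: L → 0, C → 3, R → 4.
The smallest of these is 0.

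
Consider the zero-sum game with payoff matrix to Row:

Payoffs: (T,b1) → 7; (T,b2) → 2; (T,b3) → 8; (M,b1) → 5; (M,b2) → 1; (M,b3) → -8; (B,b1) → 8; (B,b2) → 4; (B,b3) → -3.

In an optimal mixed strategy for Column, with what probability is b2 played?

Row minima: T → 2, M → -8, B → -3; maximin = 2.
Column maxima: b1 → 8, b2 → 4, b3 → 8; minimax = 4.
2 ≠ 4, so there is no saddle point; optimal play is mixed.
M is strictly dominated by T, so Row never plays it.
b1 is strictly dominated by b2 (it gives Row strictly more in every row), so Column never plays it.
On the remaining 2×2 (T, B vs b2, b3):
Let Row play T with probability p. Expected payoff against b2: 2p + 4(1−p) = −2p + 4; against b3: 8p + (-3)(1−p) = 11p − 3.
Setting these equal: −2p + 4 = 11p − 3 ⇒ −13p = -7 ⇒ p = 7/13, and the value is (-2)·(7/13) + 4 = 38/13.
For Column: with q = P(b2), equating T's and B's payoffs gives −6q + 8 = 7q − 3 ⇒ q = 11/13.

11/13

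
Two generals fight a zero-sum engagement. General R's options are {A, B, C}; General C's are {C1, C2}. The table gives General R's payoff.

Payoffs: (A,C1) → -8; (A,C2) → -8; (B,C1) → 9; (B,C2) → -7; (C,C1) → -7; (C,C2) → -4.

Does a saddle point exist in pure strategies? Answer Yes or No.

No

Row minima: A → -8, B → -7, C → -7; maximin = -7.
Column maxima: C1 → 9, C2 → -4; minimax = -4.
-7 ≠ -4, so no pure-strategy equilibrium exists.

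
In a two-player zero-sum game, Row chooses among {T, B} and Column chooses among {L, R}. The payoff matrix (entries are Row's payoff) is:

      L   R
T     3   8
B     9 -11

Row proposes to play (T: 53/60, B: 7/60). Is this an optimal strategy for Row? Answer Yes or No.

No

Against L this mix gives (53/60)·3 + (7/60)·9 = 37/10.
Against R this mix gives (53/60)·8 + (7/60)·(-11) = 347/60.
Column will play L, holding Row to 37/10. Shifting weight toward the row that does better against L would raise this floor (the equalizing mix achieves 21/5 against both L and R), so the proposed strategy is not optimal.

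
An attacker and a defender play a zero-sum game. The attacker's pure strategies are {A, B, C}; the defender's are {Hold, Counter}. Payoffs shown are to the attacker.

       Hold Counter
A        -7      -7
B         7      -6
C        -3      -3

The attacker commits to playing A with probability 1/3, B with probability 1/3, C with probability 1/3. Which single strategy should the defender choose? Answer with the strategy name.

If the defender plays Hold, the attacker's expected payoff is (1/3)·(-7) + (1/3)·7 + (1/3)·(-3) = -1.
If the defender plays Counter, the attacker's expected payoff is (1/3)·(-7) + (1/3)·(-6) + (1/3)·(-3) = -16/3.
The defender minimizes the attacker's payoff; the smallest is -16/3, so the best response is Counter.

Counter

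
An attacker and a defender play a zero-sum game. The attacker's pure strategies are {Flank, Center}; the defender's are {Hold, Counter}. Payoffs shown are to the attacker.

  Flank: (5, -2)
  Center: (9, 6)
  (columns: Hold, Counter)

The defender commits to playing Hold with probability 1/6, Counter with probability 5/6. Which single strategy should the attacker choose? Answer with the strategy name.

Expected payoff of Flank: (1/6)·5 + (5/6)·(-2) = -5/6.
Expected payoff of Center: (1/6)·9 + (5/6)·6 = 13/2.
The largest is 13/2, so the attacker's best response is Center.

Center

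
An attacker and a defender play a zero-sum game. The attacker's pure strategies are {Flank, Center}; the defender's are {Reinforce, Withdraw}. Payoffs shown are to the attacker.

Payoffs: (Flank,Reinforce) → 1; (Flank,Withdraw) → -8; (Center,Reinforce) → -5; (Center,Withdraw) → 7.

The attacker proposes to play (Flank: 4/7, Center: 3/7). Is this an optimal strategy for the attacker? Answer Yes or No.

Against Reinforce this mix gives (4/7)·1 + (3/7)·(-5) = -11/7.
Against Withdraw this mix gives (4/7)·(-8) + (3/7)·7 = -11/7.
All of the defender's active replies (Reinforce, Withdraw) yield -11/7, and no column does worse for the attacker. The mix makes the defender indifferent and guarantees -11/7, so it is optimal.

Yes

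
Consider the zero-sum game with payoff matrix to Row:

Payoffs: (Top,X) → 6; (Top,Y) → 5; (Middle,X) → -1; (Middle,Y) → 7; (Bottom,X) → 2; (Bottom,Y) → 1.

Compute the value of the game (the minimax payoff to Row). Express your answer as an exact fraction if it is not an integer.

Row minima: Top → 5, Middle → -1, Bottom → 1; maximin = 5.
Column maxima: X → 6, Y → 7; minimax = 6.
5 ≠ 6, so there is no saddle point; optimal play is mixed.
Bottom is strictly dominated by Top, so Row never plays it.
On the remaining 2×2 (Top, Middle vs X, Y):
Let Row play Top with probability p. Expected payoff against X: 6p + (-1)(1−p) = 7p − 1; against Y: 5p + 7(1−p) = −2p + 7.
Setting these equal: 7p − 1 = −2p + 7 ⇒ 9p = 8 ⇒ p = 8/9, and the value is (7)·(8/9) − 1 = 47/9.
For Column: with q = P(X), equating Top's and Middle's payoffs gives q + 5 = −8q + 7 ⇒ q = 2/9.

47/9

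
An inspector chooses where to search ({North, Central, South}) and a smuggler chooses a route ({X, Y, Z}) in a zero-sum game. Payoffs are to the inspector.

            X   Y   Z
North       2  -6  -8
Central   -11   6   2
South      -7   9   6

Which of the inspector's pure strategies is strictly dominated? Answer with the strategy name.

Central

South gives a strictly higher payoff than Central against every column: -7 > -11, 9 > 6, 6 > 2.
So Central is strictly dominated and the inspector never plays it.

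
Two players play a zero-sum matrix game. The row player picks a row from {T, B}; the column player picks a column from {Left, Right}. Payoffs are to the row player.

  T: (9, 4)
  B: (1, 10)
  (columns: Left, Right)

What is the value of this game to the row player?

43/7

Row minima: T → 4, B → 1; maximin = 4.
Column maxima: Left → 9, Right → 10; minimax = 9.
4 ≠ 9, so there is no saddle point; optimal play is mixed.
Let the row player play T with probability p. Expected payoff against Left: 9p + 1(1−p) = 8p + 1; against Right: 4p + 10(1−p) = −6p + 10.
Setting these equal: 8p + 1 = −6p + 10 ⇒ 14p = 9 ⇒ p = 9/14, and the value is (8)·(9/14) + 1 = 43/7.
For the column player: with q = P(Left), equating T's and B's payoffs gives 5q + 4 = −9q + 10 ⇒ q = 3/7.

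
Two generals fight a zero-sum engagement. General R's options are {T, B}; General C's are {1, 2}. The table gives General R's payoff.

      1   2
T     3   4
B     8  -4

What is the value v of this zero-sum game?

44/13

Row minima: T → 3, B → -4; maximin = 3.
Column maxima: 1 → 8, 2 → 4; minimax = 4.
3 ≠ 4, so there is no saddle point; optimal play is mixed.
Let General R play T with probability p. Expected payoff against 1: 3p + 8(1−p) = −5p + 8; against 2: 4p + (-4)(1−p) = 8p − 4.
Setting these equal: −5p + 8 = 8p − 4 ⇒ −13p = -12 ⇒ p = 12/13, and the value is (-5)·(12/13) + 8 = 44/13.
For General C: with q = P(1), equating T's and B's payoffs gives −q + 4 = 12q − 4 ⇒ q = 8/13.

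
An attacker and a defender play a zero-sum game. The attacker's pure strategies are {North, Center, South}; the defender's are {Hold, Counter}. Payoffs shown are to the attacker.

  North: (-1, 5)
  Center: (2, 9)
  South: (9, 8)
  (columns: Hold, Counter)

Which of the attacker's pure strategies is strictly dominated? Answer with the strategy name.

Center gives a strictly higher payoff than North against every column: 2 > -1, 9 > 5.
So North is strictly dominated and the attacker never plays it.

North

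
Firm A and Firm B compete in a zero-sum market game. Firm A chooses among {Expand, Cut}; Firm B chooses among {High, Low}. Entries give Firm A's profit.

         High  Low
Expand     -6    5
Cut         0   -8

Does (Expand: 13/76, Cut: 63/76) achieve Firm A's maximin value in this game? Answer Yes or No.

No

Against High this mix gives (13/76)·(-6) + (63/76)·0 = -39/38.
Against Low this mix gives (13/76)·5 + (63/76)·(-8) = -439/76.
Firm B will play Low, holding Firm A to -439/76. Shifting weight toward the row that does better against Low would raise this floor (the equalizing mix achieves -48/19 against both Low and High), so the proposed strategy is not optimal.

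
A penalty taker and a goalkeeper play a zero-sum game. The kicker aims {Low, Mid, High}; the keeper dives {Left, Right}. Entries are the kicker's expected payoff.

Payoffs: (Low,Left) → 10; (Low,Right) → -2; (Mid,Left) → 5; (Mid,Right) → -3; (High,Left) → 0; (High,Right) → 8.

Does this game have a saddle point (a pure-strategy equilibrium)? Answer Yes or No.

No

Row minima: Low → -2, Mid → -3, High → 0; maximin = 0.
Column maxima: Left → 10, Right → 8; minimax = 8.
0 ≠ 8, so no pure-strategy equilibrium exists.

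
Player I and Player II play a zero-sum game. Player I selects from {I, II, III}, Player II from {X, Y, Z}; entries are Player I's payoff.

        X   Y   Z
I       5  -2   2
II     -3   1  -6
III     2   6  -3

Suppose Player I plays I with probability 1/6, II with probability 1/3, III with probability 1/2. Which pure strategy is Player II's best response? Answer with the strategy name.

Z

If Player II plays X, Player I's expected payoff is (1/6)·5 + (1/3)·(-3) + (1/2)·2 = 5/6.
If Player II plays Y, Player I's expected payoff is (1/6)·(-2) + (1/3)·1 + (1/2)·6 = 3.
If Player II plays Z, Player I's expected payoff is (1/6)·2 + (1/3)·(-6) + (1/2)·(-3) = -19/6.
Player II minimizes Player I's payoff; the smallest is -19/6, so the best response is Z.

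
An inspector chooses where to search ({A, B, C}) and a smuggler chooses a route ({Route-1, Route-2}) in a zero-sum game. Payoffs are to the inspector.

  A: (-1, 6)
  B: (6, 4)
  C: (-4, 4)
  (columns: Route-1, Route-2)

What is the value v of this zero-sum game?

Row minima: A → -1, B → 4, C → -4; maximin = 4.
Column maxima: Route-1 → 6, Route-2 → 6; minimax = 6.
4 ≠ 6, so there is no saddle point; optimal play is mixed.
C is strictly dominated by A, so the inspector never plays it.
On the remaining 2×2 (A, B vs Route-1, Route-2):
Let the inspector play A with probability p. Expected payoff against Route-1: (-1)p + 6(1−p) = −7p + 6; against Route-2: 6p + 4(1−p) = 2p + 4.
Setting these equal: −7p + 6 = 2p + 4 ⇒ −9p = -2 ⇒ p = 2/9, and the value is (-7)·(2/9) + 6 = 40/9.
For the smuggler: with q = P(Route-1), equating A's and B's payoffs gives −7q + 6 = 2q + 4 ⇒ q = 2/9.

40/9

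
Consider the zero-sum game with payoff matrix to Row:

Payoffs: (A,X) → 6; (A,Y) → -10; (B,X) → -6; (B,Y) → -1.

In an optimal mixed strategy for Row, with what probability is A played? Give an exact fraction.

5/21

Row minima: A → -10, B → -6; maximin = -6.
Column maxima: X → 6, Y → -1; minimax = -1.
-6 ≠ -1, so there is no saddle point; optimal play is mixed.
Let Row play A with probability p. Expected payoff against X: 6p + (-6)(1−p) = 12p − 6; against Y: (-10)p + (-1)(1−p) = −9p − 1.
Setting these equal: 12p − 6 = −9p − 1 ⇒ 21p = 5 ⇒ p = 5/21, and the value is (12)·(5/21) − 6 = -22/7.
For Column: with q = P(X), equating A's and B's payoffs gives 16q − 10 = −5q − 1 ⇒ q = 3/7.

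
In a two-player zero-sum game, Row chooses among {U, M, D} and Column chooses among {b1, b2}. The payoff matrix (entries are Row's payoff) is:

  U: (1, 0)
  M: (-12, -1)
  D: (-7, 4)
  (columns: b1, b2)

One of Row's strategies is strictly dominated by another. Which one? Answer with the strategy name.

U gives a strictly higher payoff than M against every column: 1 > -12, 0 > -1.
So M is strictly dominated and Row never plays it.

M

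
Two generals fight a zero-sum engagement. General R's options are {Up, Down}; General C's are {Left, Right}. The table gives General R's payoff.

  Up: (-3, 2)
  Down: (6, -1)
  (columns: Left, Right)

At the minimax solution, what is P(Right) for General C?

Row minima: Up → -3, Down → -1; maximin = -1.
Column maxima: Left → 6, Right → 2; minimax = 2.
-1 ≠ 2, so there is no saddle point; optimal play is mixed.
Let General R play Up with probability p. Expected payoff against Left: (-3)p + 6(1−p) = −9p + 6; against Right: 2p + (-1)(1−p) = 3p − 1.
Setting these equal: −9p + 6 = 3p − 1 ⇒ −12p = -7 ⇒ p = 7/12, and the value is (-9)·(7/12) + 6 = 3/4.
For General C: with q = P(Left), equating Up's and Down's payoffs gives −5q + 2 = 7q − 1 ⇒ q = 1/4.

3/4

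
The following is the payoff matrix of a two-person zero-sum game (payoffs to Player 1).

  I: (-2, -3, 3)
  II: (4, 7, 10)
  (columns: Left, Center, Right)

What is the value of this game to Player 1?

Row minima: I → -3, II → 4; maximin = 4.
Column maxima: Left → 4, Center → 7, Right → 10; minimax = 4.
Since maximin = minimax = 4, there is a saddle point and the value is 4.

4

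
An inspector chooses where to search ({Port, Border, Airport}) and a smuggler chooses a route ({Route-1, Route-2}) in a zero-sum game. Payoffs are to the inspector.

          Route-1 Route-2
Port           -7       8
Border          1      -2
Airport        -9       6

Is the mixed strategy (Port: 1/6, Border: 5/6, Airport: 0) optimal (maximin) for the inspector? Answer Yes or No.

Against Route-1 this mix gives (1/6)·(-7) + (5/6)·1 = -1/3.
Against Route-2 this mix gives (1/6)·8 + (5/6)·(-2) = -1/3.
All of the smuggler's active replies (Route-1, Route-2) yield -1/3, and no column does worse for the inspector. The mix makes the smuggler indifferent and guarantees -1/3, so it is optimal.

Yes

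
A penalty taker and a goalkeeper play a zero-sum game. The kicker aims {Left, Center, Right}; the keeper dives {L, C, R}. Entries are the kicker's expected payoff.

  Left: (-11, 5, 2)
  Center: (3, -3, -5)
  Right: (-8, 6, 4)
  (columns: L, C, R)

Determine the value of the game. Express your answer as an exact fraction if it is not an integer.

Row minima: Left → -11, Center → -5, Right → -8; maximin = -5.
Column maxima: L → 3, C → 6, R → 4; minimax = 3.
-5 ≠ 3, so there is no saddle point; optimal play is mixed.
Left is strictly dominated by Right, so the kicker never plays it.
C is strictly dominated by R (it gives the kicker strictly more in every row), so the keeper never plays it.
On the remaining 2×2 (Center, Right vs L, R):
Let the kicker play Center with probability p. Expected payoff against L: 3p + (-8)(1−p) = 11p − 8; against R: (-5)p + 4(1−p) = −9p + 4.
Setting these equal: 11p − 8 = −9p + 4 ⇒ 20p = 12 ⇒ p = 3/5, and the value is (11)·(3/5) − 8 = -7/5.
For the keeper: with q = P(L), equating Center's and Right's payoffs gives 8q − 5 = −12q + 4 ⇒ q = 9/20.

-7/5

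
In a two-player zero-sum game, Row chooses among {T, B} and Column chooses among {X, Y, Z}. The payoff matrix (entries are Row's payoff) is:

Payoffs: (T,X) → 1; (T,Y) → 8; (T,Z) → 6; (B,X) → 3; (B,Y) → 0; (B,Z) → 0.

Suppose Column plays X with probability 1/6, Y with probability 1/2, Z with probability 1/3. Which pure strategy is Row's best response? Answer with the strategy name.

Expected payoff of T: (1/6)·1 + (1/2)·8 + (1/3)·6 = 37/6.
Expected payoff of B: (1/6)·3 + (1/2)·0 + (1/3)·0 = 1/2.
The largest is 37/6, so Row's best response is T.

T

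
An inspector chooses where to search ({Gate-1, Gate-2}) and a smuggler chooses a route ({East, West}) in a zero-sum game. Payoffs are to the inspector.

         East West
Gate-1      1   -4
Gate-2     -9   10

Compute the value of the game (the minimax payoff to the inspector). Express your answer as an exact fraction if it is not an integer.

-13/12

Row minima: Gate-1 → -4, Gate-2 → -9; maximin = -4.
Column maxima: East → 1, West → 10; minimax = 1.
-4 ≠ 1, so there is no saddle point; optimal play is mixed.
Let the inspector play Gate-1 with probability p. Expected payoff against East: 1p + (-9)(1−p) = 10p − 9; against West: (-4)p + 10(1−p) = −14p + 10.
Setting these equal: 10p − 9 = −14p + 10 ⇒ 24p = 19 ⇒ p = 19/24, and the value is (10)·(19/24) − 9 = -13/12.
For the smuggler: with q = P(East), equating Gate-1's and Gate-2's payoffs gives 5q − 4 = −19q + 10 ⇒ q = 7/12.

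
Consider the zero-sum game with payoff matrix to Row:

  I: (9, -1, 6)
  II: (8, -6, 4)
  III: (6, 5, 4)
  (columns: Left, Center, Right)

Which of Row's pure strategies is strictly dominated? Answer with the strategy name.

II

I gives a strictly higher payoff than II against every column: 9 > 8, -1 > -6, 6 > 4.
So II is strictly dominated and Row never plays it.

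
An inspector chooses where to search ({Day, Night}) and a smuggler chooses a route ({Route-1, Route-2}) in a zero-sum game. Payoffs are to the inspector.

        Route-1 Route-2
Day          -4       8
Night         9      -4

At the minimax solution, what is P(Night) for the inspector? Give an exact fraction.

12/25

Row minima: Day → -4, Night → -4; maximin = -4.
Column maxima: Route-1 → 9, Route-2 → 8; minimax = 8.
-4 ≠ 8, so there is no saddle point; optimal play is mixed.
Let the inspector play Day with probability p. Expected payoff against Route-1: (-4)p + 9(1−p) = −13p + 9; against Route-2: 8p + (-4)(1−p) = 12p − 4.
Setting these equal: −13p + 9 = 12p − 4 ⇒ −25p = -13 ⇒ p = 13/25, and the value is (-13)·(13/25) + 9 = 56/25.
For the smuggler: with q = P(Route-1), equating Day's and Night's payoffs gives −12q + 8 = 13q − 4 ⇒ q = 12/25.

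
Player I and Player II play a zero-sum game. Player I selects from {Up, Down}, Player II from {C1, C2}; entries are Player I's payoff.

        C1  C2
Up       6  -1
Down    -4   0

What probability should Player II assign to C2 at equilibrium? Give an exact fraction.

10/11

Row minima: Up → -1, Down → -4; maximin = -1.
Column maxima: C1 → 6, C2 → 0; minimax = 0.
-1 ≠ 0, so there is no saddle point; optimal play is mixed.
Let Player I play Up with probability p. Expected payoff against C1: 6p + (-4)(1−p) = 10p − 4; against C2: (-1)p + 0(1−p) = −p.
Setting these equal: 10p − 4 = −p ⇒ 11p = 4 ⇒ p = 4/11, and the value is (10)·(4/11) − 4 = -4/11.
For Player II: with q = P(C1), equating Up's and Down's payoffs gives 7q − 1 = −4q ⇒ q = 1/11.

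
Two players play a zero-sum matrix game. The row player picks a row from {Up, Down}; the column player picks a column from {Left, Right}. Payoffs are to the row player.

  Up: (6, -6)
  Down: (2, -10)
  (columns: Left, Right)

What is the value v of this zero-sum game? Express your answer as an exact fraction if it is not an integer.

Row minima: Up → -6, Down → -10; maximin = -6.
Column maxima: Left → 6, Right → -6; minimax = -6.
Since maximin = minimax = -6, there is a saddle point and the value is -6.

-6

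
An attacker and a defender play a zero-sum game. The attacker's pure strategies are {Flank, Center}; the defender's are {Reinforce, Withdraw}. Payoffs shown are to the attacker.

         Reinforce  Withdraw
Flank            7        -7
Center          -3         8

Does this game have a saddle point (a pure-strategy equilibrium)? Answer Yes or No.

No

Row minima: Flank → -7, Center → -3; maximin = -3.
Column maxima: Reinforce → 7, Withdraw → 8; minimax = 7.
-3 ≠ 7, so no pure-strategy equilibrium exists.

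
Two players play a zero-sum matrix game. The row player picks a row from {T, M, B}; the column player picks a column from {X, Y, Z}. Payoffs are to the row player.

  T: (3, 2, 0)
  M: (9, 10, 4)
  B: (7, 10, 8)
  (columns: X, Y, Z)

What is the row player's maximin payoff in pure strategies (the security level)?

Row minima: T → 0, M → 4, B → 7.
The best of these is 7.

7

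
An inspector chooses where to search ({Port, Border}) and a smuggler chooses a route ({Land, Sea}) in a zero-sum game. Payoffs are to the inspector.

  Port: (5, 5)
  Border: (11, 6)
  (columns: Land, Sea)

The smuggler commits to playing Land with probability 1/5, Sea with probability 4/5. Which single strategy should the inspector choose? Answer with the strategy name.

Border

Expected payoff of Port: (1/5)·5 + (4/5)·5 = 5.
Expected payoff of Border: (1/5)·11 + (4/5)·6 = 7.
The largest is 7, so the inspector's best response is Border.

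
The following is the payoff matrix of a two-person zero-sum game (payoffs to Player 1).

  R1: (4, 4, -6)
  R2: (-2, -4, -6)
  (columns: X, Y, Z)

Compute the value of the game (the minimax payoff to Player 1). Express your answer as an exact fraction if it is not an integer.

-6

Row minima: R1 → -6, R2 → -6; maximin = -6.
Column maxima: X → 4, Y → 4, Z → -6; minimax = -6.
Since maximin = minimax = -6, there is a saddle point and the value is -6.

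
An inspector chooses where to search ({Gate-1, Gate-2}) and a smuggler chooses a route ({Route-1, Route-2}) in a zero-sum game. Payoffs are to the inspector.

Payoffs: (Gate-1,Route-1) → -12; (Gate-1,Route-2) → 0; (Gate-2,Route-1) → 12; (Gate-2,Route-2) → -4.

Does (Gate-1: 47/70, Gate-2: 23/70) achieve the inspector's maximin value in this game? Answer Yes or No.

Against Route-1 this mix gives (47/70)·(-12) + (23/70)·12 = -144/35.
Against Route-2 this mix gives (47/70)·0 + (23/70)·(-4) = -46/35.
The smuggler will play Route-1, holding the inspector to -144/35. Shifting weight toward the row that does better against Route-1 would raise this floor (the equalizing mix achieves -12/7 against both Route-1 and Route-2), so the proposed strategy is not optimal.

No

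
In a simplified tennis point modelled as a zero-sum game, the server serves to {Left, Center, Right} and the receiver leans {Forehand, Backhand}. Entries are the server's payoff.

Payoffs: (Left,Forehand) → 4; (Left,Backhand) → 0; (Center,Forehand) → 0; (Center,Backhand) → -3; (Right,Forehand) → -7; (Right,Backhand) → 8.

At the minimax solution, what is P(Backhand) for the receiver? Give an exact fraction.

11/19

Row minima: Left → 0, Center → -3, Right → -7; maximin = 0.
Column maxima: Forehand → 4, Backhand → 8; minimax = 4.
0 ≠ 4, so there is no saddle point; optimal play is mixed.
Center is strictly dominated by Left, so the server never plays it.
On the remaining 2×2 (Left, Right vs Forehand, Backhand):
Let the server play Left with probability p. Expected payoff against Forehand: 4p + (-7)(1−p) = 11p − 7; against Backhand: 0p + 8(1−p) = −8p + 8.
Setting these equal: 11p − 7 = −8p + 8 ⇒ 19p = 15 ⇒ p = 15/19, and the value is (11)·(15/19) − 7 = 32/19.
For the receiver: with q = P(Forehand), equating Left's and Right's payoffs gives 4q = −15q + 8 ⇒ q = 8/19.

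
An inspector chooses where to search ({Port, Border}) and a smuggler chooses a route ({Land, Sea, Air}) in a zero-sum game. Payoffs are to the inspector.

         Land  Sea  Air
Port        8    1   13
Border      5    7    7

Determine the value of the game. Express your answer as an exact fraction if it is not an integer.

Row minima: Port → 1, Border → 5; maximin = 5.
Column maxima: Land → 8, Sea → 7, Air → 13; minimax = 7.
5 ≠ 7, so there is no saddle point; optimal play is mixed.
Air is strictly dominated by Land (it gives the inspector strictly more in every row), so the smuggler never plays it.
On the remaining 2×2 (Port, Border vs Land, Sea):
Let the inspector play Port with probability p. Expected payoff against Land: 8p + 5(1−p) = 3p + 5; against Sea: 1p + 7(1−p) = −6p + 7.
Setting these equal: 3p + 5 = −6p + 7 ⇒ 9p = 2 ⇒ p = 2/9, and the value is (3)·(2/9) + 5 = 17/3.
For the smuggler: with q = P(Land), equating Port's and Border's payoffs gives 7q + 1 = −2q + 7 ⇒ q = 2/3.

17/3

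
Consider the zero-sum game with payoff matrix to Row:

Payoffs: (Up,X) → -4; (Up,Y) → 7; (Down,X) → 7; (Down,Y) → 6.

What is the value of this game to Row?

Row minima: Up → -4, Down → 6; maximin = 6.
Column maxima: X → 7, Y → 7; minimax = 7.
6 ≠ 7, so there is no saddle point; optimal play is mixed.
Let Row play Up with probability p. Expected payoff against X: (-4)p + 7(1−p) = −11p + 7; against Y: 7p + 6(1−p) = p + 6.
Setting these equal: −11p + 7 = p + 6 ⇒ −12p = -1 ⇒ p = 1/12, and the value is (-11)·(1/12) + 7 = 73/12.
For Column: with q = P(X), equating Up's and Down's payoffs gives −11q + 7 = q + 6 ⇒ q = 1/12.

73/12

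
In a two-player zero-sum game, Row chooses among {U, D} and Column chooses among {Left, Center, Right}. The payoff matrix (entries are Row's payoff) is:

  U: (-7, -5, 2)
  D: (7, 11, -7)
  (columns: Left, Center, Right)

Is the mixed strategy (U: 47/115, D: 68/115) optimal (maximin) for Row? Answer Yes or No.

Against Left this mix gives (47/115)·(-7) + (68/115)·7 = 147/115.
Against Center this mix gives (47/115)·(-5) + (68/115)·11 = 513/115.
Against Right this mix gives (47/115)·2 + (68/115)·(-7) = -382/115.
Column will play Right, holding Row to -382/115. Shifting weight toward the row that does better against Right would raise this floor (the equalizing mix achieves -35/23 against both Right and Left), so the proposed strategy is not optimal.

No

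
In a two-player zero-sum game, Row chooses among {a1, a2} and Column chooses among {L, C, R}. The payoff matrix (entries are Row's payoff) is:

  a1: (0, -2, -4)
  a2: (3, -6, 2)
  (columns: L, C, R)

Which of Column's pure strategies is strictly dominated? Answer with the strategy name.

C holds Row's payoff strictly below L in every row: -2 < 0, -6 < 3.
So L is strictly dominated for Column.

L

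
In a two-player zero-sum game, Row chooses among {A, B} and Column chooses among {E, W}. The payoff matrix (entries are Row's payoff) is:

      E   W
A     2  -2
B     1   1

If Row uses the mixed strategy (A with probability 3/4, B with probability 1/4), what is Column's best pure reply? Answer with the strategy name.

W

If Column plays E, Row's expected payoff is (3/4)·2 + (1/4)·1 = 7/4.
If Column plays W, Row's expected payoff is (3/4)·(-2) + (1/4)·1 = -5/4.
Column minimizes Row's payoff; the smallest is -5/4, so the best response is W.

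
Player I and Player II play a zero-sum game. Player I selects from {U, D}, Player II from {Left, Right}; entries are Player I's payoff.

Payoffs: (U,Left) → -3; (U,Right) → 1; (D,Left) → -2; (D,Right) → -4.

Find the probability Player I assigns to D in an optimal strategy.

2/3

Row minima: U → -3, D → -4; maximin = -3.
Column maxima: Left → -2, Right → 1; minimax = -2.
-3 ≠ -2, so there is no saddle point; optimal play is mixed.
Let Player I play U with probability p. Expected payoff against Left: (-3)p + (-2)(1−p) = −p − 2; against Right: 1p + (-4)(1−p) = 5p − 4.
Setting these equal: −p − 2 = 5p − 4 ⇒ −6p = -2 ⇒ p = 1/3, and the value is (-1)·(1/3) − 2 = -7/3.
For Player II: with q = P(Left), equating U's and D's payoffs gives −4q + 1 = 2q − 4 ⇒ q = 5/6.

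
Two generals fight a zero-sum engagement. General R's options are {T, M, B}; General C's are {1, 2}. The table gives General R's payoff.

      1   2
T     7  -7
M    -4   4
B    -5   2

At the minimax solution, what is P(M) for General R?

7/11

Row minima: T → -7, M → -4, B → -5; maximin = -4.
Column maxima: 1 → 7, 2 → 4; minimax = 4.
-4 ≠ 4, so there is no saddle point; optimal play is mixed.
B is strictly dominated by M, so General R never plays it.
On the remaining 2×2 (T, M vs 1, 2):
Let General R play T with probability p. Expected payoff against 1: 7p + (-4)(1−p) = 11p − 4; against 2: (-7)p + 4(1−p) = −11p + 4.
Setting these equal: 11p − 4 = −11p + 4 ⇒ 22p = 8 ⇒ p = 4/11, and the value is (11)·(4/11) − 4 = 0.
For General C: with q = P(1), equating T's and M's payoffs gives 14q − 7 = −8q + 4 ⇒ q = 1/2.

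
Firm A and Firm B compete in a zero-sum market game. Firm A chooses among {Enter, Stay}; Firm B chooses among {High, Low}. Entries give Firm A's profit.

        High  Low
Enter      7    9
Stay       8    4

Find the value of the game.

22/3

Row minima: Enter → 7, Stay → 4; maximin = 7.
Column maxima: High → 8, Low → 9; minimax = 8.
7 ≠ 8, so there is no saddle point; optimal play is mixed.
Let Firm A play Enter with probability p. Expected payoff against High: 7p + 8(1−p) = −p + 8; against Low: 9p + 4(1−p) = 5p + 4.
Setting these equal: −p + 8 = 5p + 4 ⇒ −6p = -4 ⇒ p = 2/3, and the value is (-1)·(2/3) + 8 = 22/3.
For Firm B: with q = P(High), equating Enter's and Stay's payoffs gives −2q + 9 = 4q + 4 ⇒ q = 5/6.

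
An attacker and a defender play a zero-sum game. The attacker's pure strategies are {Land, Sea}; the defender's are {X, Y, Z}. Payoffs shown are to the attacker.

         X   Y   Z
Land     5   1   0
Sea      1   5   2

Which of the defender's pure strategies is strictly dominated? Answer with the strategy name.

Z holds the attacker's payoff strictly below Y in every row: 0 < 1, 2 < 5.
So Y is strictly dominated for the defender.

Y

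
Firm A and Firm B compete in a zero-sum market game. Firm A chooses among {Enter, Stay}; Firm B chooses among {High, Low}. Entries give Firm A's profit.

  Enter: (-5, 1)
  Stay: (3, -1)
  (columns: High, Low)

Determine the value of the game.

Row minima: Enter → -5, Stay → -1; maximin = -1.
Column maxima: High → 3, Low → 1; minimax = 1.
-1 ≠ 1, so there is no saddle point; optimal play is mixed.
Let Firm A play Enter with probability p. Expected payoff against High: (-5)p + 3(1−p) = −8p + 3; against Low: 1p + (-1)(1−p) = 2p − 1.
Setting these equal: −8p + 3 = 2p − 1 ⇒ −10p = -4 ⇒ p = 2/5, and the value is (-8)·(2/5) + 3 = -1/5.
For Firm B: with q = P(High), equating Enter's and Stay's payoffs gives −6q + 1 = 4q − 1 ⇒ q = 1/5.

-1/5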